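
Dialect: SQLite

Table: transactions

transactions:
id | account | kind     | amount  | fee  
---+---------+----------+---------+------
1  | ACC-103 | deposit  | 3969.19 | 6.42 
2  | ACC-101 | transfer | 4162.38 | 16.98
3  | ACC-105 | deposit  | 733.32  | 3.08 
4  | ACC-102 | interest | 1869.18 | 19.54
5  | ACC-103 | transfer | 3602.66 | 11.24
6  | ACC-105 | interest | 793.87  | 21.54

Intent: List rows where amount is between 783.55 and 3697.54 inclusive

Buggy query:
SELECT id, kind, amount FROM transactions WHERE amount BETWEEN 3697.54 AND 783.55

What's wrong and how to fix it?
Bug: BETWEEN expects the lower bound first; with 3697.54 AND 783.55 the range is empty

Fix: Swap the bounds so the smaller value comes first

Corrected query:
SELECT id, kind, amount FROM transactions WHERE amount BETWEEN 783.55 AND 3697.54

Result:
id | kind     | amount 
---+----------+--------
4  | interest | 1869.18
5  | transfer | 3602.66
6  | interest | 793.87 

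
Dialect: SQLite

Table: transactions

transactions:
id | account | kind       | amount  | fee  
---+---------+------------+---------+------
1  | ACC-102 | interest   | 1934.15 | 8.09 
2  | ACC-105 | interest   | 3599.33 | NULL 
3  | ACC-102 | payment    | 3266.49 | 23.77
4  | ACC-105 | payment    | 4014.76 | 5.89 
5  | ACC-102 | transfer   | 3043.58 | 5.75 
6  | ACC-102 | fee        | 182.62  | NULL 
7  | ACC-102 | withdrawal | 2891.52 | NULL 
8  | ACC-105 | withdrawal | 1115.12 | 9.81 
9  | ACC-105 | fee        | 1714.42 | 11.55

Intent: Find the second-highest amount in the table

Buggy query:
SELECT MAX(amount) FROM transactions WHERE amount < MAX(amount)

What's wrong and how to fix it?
Bug: The inner MAX is an aggregate inside WHERE, which is not allowed

Fix: Compute the overall MAX in a subquery, then take MAX of rows below it

Corrected query:
SELECT MAX(amount) FROM transactions WHERE amount < (SELECT MAX(amount) FROM transactions)

Result:
MAX(amount)
-----------
3599.33    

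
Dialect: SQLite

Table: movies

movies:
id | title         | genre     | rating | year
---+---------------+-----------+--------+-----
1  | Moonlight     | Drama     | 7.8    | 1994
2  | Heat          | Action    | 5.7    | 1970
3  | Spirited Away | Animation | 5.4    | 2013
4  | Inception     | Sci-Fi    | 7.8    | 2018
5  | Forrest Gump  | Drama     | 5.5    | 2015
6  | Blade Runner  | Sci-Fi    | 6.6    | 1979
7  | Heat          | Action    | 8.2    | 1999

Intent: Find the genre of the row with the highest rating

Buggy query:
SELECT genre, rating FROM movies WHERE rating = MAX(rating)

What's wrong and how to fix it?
Bug: WHERE is evaluated per row; an aggregate over the whole table isn't defined there

Fix: Use a subquery: WHERE rating = (SELECT MAX(rating) FROM movies)

Corrected query:
SELECT genre, rating FROM movies WHERE rating = (SELECT MAX(rating) FROM movies)

Result:
genre  | rating
-------+-------
Action | 8.2   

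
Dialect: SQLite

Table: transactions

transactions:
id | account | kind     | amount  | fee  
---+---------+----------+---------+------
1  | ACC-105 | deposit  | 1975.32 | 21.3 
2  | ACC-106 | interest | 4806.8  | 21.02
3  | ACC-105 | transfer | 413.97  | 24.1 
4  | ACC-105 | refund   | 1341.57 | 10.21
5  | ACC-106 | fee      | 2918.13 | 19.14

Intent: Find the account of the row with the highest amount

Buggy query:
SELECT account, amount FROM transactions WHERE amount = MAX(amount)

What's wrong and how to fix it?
Bug: WHERE is evaluated per row; an aggregate over the whole table isn't defined there

Fix: Use a subquery: WHERE amount = (SELECT MAX(amount) FROM transactions)

Corrected query:
SELECT account, amount FROM transactions WHERE amount = (SELECT MAX(amount) FROM transactions)

Result:
account | amount
--------+-------
ACC-106 | 4806.8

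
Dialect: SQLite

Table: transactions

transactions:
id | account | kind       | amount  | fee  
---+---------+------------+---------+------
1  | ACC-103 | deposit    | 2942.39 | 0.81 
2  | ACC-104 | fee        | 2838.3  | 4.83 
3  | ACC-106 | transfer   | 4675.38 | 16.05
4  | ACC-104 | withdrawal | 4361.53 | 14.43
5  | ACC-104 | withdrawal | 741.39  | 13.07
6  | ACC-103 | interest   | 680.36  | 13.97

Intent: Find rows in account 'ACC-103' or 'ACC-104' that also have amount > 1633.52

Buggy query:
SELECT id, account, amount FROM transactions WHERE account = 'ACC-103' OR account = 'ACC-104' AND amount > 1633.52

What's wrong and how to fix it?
Bug: AND binds tighter than OR, so this parses as account = 'ACC-103' OR (account = 'ACC-104' AND amount > 1633.52)

Fix: Group the OR with parentheses (or use IN), then AND the threshold

Corrected query:
SELECT id, account, amount FROM transactions WHERE (account = 'ACC-103' OR account = 'ACC-104') AND amount > 1633.52

Result:
id | account | amount 
---+---------+--------
1  | ACC-103 | 2942.39
2  | ACC-104 | 2838.3 
4  | ACC-104 | 4361.53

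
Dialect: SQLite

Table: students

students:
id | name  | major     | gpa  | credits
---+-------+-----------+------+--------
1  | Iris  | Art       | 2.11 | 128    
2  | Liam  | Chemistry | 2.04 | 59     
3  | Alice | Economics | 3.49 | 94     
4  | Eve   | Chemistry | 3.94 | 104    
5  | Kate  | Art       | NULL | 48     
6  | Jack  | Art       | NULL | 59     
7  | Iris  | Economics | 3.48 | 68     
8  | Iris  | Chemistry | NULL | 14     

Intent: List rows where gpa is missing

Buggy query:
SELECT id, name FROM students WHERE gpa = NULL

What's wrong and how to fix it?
Bug: '= NULL' is always unknown in SQL three-valued logic, so no rows match

Fix: Use IS NULL to test for NULL

Corrected query:
SELECT id, name FROM students WHERE gpa IS NULL

Result:
id | name
---+-----
5  | Kate
6  | Jack
8  | Iris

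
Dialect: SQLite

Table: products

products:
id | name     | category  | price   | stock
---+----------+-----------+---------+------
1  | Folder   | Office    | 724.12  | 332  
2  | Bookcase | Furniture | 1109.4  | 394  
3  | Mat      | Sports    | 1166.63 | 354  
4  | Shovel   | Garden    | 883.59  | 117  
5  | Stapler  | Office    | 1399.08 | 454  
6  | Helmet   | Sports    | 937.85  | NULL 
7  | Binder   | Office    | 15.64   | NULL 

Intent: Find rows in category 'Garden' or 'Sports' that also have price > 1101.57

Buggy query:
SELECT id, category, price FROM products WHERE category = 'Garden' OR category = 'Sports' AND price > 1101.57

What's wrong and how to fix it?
Bug: AND binds tighter than OR, so this parses as category = 'Garden' OR (category = 'Sports' AND price > 1101.57)

Fix: Group the OR with parentheses (or use IN), then AND the threshold

Corrected query:
SELECT id, category, price FROM products WHERE (category = 'Garden' OR category = 'Sports') AND price > 1101.57

Result:
id | category | price  
---+----------+--------
3  | Sports   | 1166.63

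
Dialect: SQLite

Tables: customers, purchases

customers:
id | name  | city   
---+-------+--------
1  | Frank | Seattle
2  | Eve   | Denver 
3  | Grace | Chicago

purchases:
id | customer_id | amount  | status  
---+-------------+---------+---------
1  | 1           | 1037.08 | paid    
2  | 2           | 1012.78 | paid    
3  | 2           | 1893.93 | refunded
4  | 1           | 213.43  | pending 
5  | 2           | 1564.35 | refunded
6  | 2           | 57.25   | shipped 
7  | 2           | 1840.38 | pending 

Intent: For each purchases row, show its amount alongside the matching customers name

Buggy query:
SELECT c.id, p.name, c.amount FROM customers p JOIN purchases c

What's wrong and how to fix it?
Bug: Missing join condition: each purchases row is matched to all customers rows instead of just its own

Fix: Specify the join condition linking the foreign key to the parent id

Corrected query:
SELECT c.id, p.name, c.amount FROM customers p JOIN purchases c ON c.customer_id = p.id

Result:
id | name  | amount 
---+-------+--------
1  | Frank | 1037.08
2  | Eve   | 1012.78
3  | Eve   | 1893.93
4  | Frank | 213.43 
5  | Eve   | 1564.35
6  | Eve   | 57.25  
7  | Eve   | 1840.38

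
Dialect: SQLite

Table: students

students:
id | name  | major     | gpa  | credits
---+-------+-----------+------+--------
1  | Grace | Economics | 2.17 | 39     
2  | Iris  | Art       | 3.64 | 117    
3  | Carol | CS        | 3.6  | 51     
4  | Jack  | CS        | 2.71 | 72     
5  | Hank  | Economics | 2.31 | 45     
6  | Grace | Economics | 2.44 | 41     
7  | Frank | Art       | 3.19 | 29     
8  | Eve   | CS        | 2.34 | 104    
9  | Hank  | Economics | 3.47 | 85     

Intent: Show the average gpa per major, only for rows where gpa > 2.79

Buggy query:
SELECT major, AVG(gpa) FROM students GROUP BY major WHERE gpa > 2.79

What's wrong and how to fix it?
Bug: Row-level WHERE must come before GROUP BY in the clause order

Fix: Place WHERE between FROM and GROUP BY

Corrected query:
SELECT major, AVG(gpa) FROM students WHERE gpa > 2.79 GROUP BY major

Result:
major     | AVG(gpa)
----------+---------
Art       | 3.415   
CS        | 3.6     
Economics | 3.47    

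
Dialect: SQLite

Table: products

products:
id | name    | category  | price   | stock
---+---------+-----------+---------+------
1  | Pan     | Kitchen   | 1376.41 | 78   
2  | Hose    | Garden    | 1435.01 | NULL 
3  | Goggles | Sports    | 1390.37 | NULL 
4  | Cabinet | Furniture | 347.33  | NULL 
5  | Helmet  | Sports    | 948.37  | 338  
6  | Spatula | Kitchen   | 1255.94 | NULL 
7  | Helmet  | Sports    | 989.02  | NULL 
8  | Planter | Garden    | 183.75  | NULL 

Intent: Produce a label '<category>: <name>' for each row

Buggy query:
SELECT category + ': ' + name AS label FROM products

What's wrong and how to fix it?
Bug: '+' is numeric addition; on text columns SQLite converts them to 0 instead of concatenating

Fix: Use the || operator for string concatenation

Corrected query:
SELECT category || ': ' || name AS label FROM products

Result:
label             
------------------
Kitchen: Pan      
Garden: Hose      
Sports: Goggles   
Furniture: Cabinet
Sports: Helmet    
Kitchen: Spatula  
Sports: Helmet    
Garden: Planter   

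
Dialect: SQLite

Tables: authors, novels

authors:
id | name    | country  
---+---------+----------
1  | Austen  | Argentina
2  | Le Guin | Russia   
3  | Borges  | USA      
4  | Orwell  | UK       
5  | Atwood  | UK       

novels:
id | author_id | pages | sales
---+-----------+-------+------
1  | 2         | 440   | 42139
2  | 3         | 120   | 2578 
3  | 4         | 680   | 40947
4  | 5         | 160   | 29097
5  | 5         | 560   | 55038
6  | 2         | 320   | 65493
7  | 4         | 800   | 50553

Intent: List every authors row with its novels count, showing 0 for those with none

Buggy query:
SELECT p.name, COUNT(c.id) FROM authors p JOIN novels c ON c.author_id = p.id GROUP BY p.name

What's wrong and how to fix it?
Bug: An inner join excludes parents with zero children

Fix: Switch to LEFT JOIN to retain unmatched parent rows

Corrected query:
SELECT p.name, COUNT(c.id) FROM authors p LEFT JOIN novels c ON c.author_id = p.id GROUP BY p.name

Result:
name    | COUNT(c.id)
--------+------------
Atwood  | 2          
Austen  | 0          
Borges  | 1          
Le Guin | 2          
Orwell  | 2          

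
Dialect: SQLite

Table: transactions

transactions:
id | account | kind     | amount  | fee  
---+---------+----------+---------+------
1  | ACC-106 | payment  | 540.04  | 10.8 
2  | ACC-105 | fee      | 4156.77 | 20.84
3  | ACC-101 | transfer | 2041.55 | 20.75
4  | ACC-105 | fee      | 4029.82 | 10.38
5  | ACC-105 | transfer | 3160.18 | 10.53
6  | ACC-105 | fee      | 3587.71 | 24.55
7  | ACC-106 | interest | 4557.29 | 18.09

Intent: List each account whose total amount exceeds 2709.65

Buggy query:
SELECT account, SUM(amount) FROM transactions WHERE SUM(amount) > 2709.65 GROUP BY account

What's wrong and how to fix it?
Bug: Aggregate functions cannot appear in a WHERE clause

Fix: Use HAVING (which filters groups after aggregation) instead of WHERE

Corrected query:
SELECT account, SUM(amount) FROM transactions GROUP BY account HAVING SUM(amount) > 2709.65

Result:
account | SUM(amount)
--------+------------
ACC-105 | 14934.48   
ACC-106 | 5097.33    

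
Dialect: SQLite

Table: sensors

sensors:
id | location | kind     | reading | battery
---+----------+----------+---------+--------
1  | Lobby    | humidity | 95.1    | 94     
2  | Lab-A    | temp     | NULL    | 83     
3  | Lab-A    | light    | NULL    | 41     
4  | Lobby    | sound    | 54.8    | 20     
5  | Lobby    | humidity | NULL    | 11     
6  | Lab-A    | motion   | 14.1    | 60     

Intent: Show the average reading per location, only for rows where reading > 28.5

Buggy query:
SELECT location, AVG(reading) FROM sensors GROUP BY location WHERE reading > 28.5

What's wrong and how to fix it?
Bug: Row-level WHERE must come before GROUP BY in the clause order

Fix: Place WHERE between FROM and GROUP BY

Corrected query:
SELECT location, AVG(reading) FROM sensors WHERE reading > 28.5 GROUP BY location

Result:
location | AVG(reading)
---------+-------------
Lobby    | 74.95       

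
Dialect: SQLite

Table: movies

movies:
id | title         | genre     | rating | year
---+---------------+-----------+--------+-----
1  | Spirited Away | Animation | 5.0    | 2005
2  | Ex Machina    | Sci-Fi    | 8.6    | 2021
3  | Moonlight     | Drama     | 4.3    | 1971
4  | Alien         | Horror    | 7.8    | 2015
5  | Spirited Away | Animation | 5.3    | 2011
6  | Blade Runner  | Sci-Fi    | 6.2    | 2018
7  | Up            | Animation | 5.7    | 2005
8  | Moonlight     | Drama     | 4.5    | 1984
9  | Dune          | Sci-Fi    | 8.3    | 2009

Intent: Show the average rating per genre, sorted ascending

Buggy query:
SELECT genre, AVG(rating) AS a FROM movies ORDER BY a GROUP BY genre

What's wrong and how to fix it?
Bug: GROUP BY must precede ORDER BY

Fix: Reorder: SELECT … FROM … GROUP BY … ORDER BY …

Corrected query:
SELECT genre, AVG(rating) AS a FROM movies GROUP BY genre ORDER BY a

Result:
genre     | a       
----------+---------
Drama     | 4.4     
Animation | 5.333333
Sci-Fi    | 7.7     
Horror    | 7.8     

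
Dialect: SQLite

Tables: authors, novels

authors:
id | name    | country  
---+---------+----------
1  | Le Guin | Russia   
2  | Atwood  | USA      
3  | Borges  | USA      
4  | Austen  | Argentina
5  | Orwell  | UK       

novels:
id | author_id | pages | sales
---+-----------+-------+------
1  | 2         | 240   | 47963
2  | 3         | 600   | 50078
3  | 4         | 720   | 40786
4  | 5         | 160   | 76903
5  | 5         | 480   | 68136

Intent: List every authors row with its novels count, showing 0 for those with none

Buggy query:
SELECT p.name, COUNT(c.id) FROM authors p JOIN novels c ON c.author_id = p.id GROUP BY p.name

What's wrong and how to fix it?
Bug: An inner join excludes parents with zero children

Fix: Switch to LEFT JOIN to retain unmatched parent rows

Corrected query:
SELECT p.name, COUNT(c.id) FROM authors p LEFT JOIN novels c ON c.author_id = p.id GROUP BY p.name

Result:
name    | COUNT(c.id)
--------+------------
Atwood  | 1          
Austen  | 1          
Borges  | 1          
Le Guin | 0          
Orwell  | 2          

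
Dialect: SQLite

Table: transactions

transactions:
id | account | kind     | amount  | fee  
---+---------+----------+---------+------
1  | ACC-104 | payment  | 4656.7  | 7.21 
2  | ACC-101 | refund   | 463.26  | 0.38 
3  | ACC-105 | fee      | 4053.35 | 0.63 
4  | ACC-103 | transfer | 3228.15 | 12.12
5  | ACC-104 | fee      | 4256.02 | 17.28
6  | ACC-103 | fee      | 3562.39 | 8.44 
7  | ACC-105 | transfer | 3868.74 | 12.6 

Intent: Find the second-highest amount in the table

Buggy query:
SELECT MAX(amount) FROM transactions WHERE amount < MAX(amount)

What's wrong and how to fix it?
Bug: MAX(amount) on the right of the comparison is an aggregate-in-WHERE error

Fix: Put the inner MAX in a scalar subquery

Corrected query:
SELECT MAX(amount) FROM transactions WHERE amount < (SELECT MAX(amount) FROM transactions)

Result:
MAX(amount)
-----------
4256.02    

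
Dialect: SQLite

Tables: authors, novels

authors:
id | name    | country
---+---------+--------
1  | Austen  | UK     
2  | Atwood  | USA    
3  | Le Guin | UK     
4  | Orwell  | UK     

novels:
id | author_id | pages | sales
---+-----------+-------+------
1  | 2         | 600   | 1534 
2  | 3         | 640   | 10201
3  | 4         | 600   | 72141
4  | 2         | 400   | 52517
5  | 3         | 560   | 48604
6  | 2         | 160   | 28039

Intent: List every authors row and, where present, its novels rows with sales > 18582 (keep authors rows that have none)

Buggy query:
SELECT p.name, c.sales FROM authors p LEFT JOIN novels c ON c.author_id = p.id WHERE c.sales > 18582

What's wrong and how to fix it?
Bug: Filtering c.sales in WHERE discards the NULL rows produced by LEFT JOIN, turning it into an inner join

Fix: Put 'c.sales > 18582' in the JOIN's ON clause instead of WHERE

Corrected query:
SELECT p.name, c.sales FROM authors p LEFT JOIN novels c ON c.author_id = p.id AND c.sales > 18582

Result:
name    | sales
--------+------
Austen  | NULL 
Atwood  | 28039
Atwood  | 52517
Le Guin | 48604
Orwell  | 72141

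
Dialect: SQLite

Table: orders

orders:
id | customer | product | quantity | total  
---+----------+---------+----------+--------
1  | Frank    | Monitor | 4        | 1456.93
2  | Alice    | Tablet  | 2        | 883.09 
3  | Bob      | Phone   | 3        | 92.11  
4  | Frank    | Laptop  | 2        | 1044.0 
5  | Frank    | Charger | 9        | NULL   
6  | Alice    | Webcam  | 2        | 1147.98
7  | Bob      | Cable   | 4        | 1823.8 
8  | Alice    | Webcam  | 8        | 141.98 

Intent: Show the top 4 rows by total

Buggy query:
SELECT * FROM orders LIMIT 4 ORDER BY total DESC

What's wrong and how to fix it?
Bug: LIMIT must come after ORDER BY

Fix: Sort with ORDER BY, then apply LIMIT

Corrected query:
SELECT * FROM orders ORDER BY total DESC LIMIT 4

Result:
id | customer | product | quantity | total  
---+----------+---------+----------+--------
7  | Bob      | Cable   | 4        | 1823.8 
1  | Frank    | Monitor | 4        | 1456.93
6  | Alice    | Webcam  | 2        | 1147.98
4  | Frank    | Laptop  | 2        | 1044   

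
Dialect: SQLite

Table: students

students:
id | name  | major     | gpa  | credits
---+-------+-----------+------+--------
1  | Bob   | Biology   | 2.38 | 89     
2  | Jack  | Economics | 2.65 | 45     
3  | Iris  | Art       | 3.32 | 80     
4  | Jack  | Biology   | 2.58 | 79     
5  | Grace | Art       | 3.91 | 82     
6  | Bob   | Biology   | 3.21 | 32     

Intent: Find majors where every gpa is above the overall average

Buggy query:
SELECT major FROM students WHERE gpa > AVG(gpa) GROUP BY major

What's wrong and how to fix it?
Bug: AVG() is an aggregate; it can't sit directly in WHERE

Fix: Compute the overall average in a scalar subquery and compare each group's MIN against it in HAVING

Corrected query:
SELECT major FROM students GROUP BY major HAVING MIN(gpa) > (SELECT AVG(gpa) FROM students)

Result:
major
-----
Art  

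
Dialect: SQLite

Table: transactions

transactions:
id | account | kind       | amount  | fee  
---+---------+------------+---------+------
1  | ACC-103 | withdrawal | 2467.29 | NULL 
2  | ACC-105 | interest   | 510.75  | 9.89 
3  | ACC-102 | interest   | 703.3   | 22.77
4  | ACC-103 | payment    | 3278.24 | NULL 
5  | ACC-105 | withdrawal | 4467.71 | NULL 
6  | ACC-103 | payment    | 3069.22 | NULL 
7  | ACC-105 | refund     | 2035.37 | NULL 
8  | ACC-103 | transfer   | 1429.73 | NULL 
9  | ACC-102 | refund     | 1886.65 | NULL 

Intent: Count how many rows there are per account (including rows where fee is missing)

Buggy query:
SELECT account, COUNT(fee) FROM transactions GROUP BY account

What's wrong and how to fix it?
Bug: COUNT(column) counts non-NULL values only; rows with NULL fee aren't counted

Fix: Replace COUNT(fee) with COUNT(*)

Corrected query:
SELECT account, COUNT(*) FROM transactions GROUP BY account

Result:
account | COUNT(*)
--------+---------
ACC-102 | 2       
ACC-103 | 4       
ACC-105 | 3       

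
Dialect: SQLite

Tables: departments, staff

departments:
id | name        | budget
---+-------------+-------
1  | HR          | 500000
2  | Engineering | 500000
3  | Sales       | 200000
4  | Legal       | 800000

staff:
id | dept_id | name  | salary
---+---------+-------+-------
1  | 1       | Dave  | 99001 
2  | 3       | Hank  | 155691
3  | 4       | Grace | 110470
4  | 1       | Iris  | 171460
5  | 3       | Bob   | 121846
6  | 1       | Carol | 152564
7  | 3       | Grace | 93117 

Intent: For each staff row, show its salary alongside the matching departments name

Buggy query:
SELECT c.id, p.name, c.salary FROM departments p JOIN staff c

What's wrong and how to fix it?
Bug: Missing join condition: each staff row is matched to all departments rows instead of just its own

Fix: Specify the join condition linking the foreign key to the parent id

Corrected query:
SELECT c.id, p.name, c.salary FROM departments p JOIN staff c ON c.dept_id = p.id

Result:
id | name  | salary
---+-------+-------
1  | HR    | 99001 
2  | Sales | 155691
3  | Legal | 110470
4  | HR    | 171460
5  | Sales | 121846
6  | HR    | 152564
7  | Sales | 93117 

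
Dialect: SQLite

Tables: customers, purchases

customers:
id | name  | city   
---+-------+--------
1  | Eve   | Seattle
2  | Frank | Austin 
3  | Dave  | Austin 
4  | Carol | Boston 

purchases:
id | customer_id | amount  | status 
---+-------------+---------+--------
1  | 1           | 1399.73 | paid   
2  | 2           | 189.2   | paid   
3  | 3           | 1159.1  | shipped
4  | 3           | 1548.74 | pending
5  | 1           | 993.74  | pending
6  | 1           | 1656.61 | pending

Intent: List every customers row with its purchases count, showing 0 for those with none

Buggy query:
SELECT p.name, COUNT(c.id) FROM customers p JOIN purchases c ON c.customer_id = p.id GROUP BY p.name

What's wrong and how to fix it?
Bug: INNER JOIN drops customers rows that have no matching purchases rows

Fix: Use LEFT JOIN so parents without children still appear (COUNT(c.id) gives 0)

Corrected query:
SELECT p.name, COUNT(c.id) FROM customers p LEFT JOIN purchases c ON c.customer_id = p.id GROUP BY p.name

Result:
name  | COUNT(c.id)
------+------------
Carol | 0          
Dave  | 2          
Eve   | 3          
Frank | 1          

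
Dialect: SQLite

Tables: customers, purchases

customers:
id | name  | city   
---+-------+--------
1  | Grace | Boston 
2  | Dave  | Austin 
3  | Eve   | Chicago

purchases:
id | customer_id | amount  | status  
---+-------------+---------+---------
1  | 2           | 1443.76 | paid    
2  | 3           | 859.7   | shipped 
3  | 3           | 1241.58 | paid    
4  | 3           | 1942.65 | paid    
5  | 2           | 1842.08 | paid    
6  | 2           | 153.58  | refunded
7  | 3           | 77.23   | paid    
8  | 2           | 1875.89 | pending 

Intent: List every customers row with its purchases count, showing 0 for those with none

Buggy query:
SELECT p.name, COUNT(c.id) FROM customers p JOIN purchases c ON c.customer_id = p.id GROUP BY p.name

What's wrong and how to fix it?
Bug: An inner join excludes parents with zero children

Fix: Switch to LEFT JOIN to retain unmatched parent rows

Corrected query:
SELECT p.name, COUNT(c.id) FROM customers p LEFT JOIN purchases c ON c.customer_id = p.id GROUP BY p.name

Result:
name  | COUNT(c.id)
------+------------
Dave  | 4          
Eve   | 4          
Grace | 0          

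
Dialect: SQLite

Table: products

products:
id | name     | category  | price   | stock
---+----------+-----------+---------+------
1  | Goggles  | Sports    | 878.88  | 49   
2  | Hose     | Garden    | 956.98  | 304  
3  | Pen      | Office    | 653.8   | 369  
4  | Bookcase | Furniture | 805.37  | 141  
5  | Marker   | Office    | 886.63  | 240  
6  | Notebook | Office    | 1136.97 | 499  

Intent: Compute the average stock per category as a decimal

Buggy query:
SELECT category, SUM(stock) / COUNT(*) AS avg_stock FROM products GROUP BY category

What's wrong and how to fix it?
Bug: SUM(stock) and COUNT(*) are both integers; the division truncates the fractional part

Fix: Cast one side to REAL so the division keeps the fractional part

Corrected query:
SELECT category, SUM(stock) * 1.0 / COUNT(*) AS avg_stock FROM products GROUP BY category

Result:
category  | avg_stock 
----------+-----------
Furniture | 141       
Garden    | 304       
Office    | 369.333333
Sports    | 49        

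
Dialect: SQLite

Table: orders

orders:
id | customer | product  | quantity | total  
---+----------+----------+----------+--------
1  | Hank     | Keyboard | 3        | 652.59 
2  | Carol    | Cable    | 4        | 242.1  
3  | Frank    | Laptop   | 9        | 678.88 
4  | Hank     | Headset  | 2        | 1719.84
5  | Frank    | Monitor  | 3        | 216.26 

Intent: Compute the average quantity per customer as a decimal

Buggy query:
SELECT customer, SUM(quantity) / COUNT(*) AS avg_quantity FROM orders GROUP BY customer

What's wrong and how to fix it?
Bug: SUM(quantity) and COUNT(*) are both integers; the division truncates the fractional part

Fix: Cast one side to REAL so the division keeps the fractional part

Corrected query:
SELECT customer, SUM(quantity) * 1.0 / COUNT(*) AS avg_quantity FROM orders GROUP BY customer

Result:
customer | avg_quantity
---------+-------------
Carol    | 4           
Frank    | 6           
Hank     | 2.5         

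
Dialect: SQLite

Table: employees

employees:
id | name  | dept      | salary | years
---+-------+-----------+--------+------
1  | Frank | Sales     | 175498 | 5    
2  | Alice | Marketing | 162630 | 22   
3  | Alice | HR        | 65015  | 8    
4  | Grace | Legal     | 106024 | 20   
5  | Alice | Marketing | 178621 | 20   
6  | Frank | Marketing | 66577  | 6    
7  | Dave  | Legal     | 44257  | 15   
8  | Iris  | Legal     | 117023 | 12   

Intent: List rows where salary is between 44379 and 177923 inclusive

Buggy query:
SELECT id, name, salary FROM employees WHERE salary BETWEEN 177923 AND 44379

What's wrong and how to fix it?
Bug: BETWEEN expects the lower bound first; with 177923 AND 44379 the range is empty

Fix: Swap the bounds so the smaller value comes first

Corrected query:
SELECT id, name, salary FROM employees WHERE salary BETWEEN 44379 AND 177923

Result:
id | name  | salary
---+-------+-------
1  | Frank | 175498
2  | Alice | 162630
3  | Alice | 65015 
4  | Grace | 106024
6  | Frank | 66577 
8  | Iris  | 117023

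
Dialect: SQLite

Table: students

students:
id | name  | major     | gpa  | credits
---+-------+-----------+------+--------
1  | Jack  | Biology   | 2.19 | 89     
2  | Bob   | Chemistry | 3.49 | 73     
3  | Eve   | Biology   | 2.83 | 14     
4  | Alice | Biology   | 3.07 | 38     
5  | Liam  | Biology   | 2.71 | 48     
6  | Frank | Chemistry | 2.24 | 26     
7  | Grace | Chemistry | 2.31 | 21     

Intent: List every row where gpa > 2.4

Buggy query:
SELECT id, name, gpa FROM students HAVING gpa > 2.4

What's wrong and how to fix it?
Bug: This is a non-aggregate query (no GROUP BY, no aggregates), so in SQLite the HAVING clause is invalid here; a row-level condition belongs in WHERE

Fix: Use WHERE for row-level filtering

Corrected query:
SELECT id, name, gpa FROM students WHERE gpa > 2.4

Result:
id | name  | gpa 
---+-------+-----
2  | Bob   | 3.49
3  | Eve   | 2.83
4  | Alice | 3.07
5  | Liam  | 2.71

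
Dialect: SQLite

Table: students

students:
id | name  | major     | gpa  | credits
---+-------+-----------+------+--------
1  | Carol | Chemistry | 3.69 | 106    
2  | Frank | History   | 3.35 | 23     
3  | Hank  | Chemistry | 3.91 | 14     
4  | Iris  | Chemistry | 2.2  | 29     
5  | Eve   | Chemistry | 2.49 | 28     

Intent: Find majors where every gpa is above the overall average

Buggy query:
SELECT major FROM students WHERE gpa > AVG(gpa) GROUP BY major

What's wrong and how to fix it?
Bug: AVG() is an aggregate; it can't sit directly in WHERE

Fix: Compute the overall average in a scalar subquery and compare each group's MIN against it in HAVING

Corrected query:
SELECT major FROM students GROUP BY major HAVING MIN(gpa) > (SELECT AVG(gpa) FROM students)

Result:
major  
-------
History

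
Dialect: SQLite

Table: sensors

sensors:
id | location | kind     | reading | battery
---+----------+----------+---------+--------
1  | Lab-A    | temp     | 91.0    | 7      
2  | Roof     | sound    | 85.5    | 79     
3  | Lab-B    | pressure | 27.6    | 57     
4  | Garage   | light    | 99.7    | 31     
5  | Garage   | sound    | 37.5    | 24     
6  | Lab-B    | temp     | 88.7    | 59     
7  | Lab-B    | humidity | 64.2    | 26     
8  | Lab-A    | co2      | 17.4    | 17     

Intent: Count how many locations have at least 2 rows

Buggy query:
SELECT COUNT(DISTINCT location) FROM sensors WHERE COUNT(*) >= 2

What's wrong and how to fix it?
Bug: WHERE filters individual rows, not groups, so a group-level COUNT is invalid there

Fix: Group first with HAVING COUNT(*) >= 2, then COUNT the resulting groups

Corrected query:
SELECT COUNT(*) FROM (SELECT location FROM sensors GROUP BY location HAVING COUNT(*) >= 2)

Result:
COUNT(*)
--------
3       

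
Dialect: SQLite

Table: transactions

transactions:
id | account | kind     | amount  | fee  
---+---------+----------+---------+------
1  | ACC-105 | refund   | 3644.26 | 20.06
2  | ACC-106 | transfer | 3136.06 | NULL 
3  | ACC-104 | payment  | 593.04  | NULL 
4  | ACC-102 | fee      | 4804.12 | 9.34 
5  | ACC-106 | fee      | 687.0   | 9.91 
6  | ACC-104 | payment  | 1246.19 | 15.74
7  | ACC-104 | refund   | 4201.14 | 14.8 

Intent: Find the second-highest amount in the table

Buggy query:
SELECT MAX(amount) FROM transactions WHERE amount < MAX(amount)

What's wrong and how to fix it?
Bug: MAX(amount) on the right of the comparison is an aggregate-in-WHERE error

Fix: Put the inner MAX in a scalar subquery

Corrected query:
SELECT MAX(amount) FROM transactions WHERE amount < (SELECT MAX(amount) FROM transactions)

Result:
MAX(amount)
-----------
4201.14    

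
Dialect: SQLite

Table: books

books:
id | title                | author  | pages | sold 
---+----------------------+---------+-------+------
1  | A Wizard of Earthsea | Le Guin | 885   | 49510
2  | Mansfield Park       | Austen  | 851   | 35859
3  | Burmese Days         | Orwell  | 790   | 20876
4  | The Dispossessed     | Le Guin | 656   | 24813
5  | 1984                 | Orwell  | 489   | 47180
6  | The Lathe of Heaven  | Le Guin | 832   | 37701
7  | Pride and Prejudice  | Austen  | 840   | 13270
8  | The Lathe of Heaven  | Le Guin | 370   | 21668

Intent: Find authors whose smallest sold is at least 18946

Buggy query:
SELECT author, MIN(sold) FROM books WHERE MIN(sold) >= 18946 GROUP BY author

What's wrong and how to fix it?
Bug: Aggregates like MIN are computed per group after WHERE runs

Fix: Use HAVING for the per-group MIN condition

Corrected query:
SELECT author, MIN(sold) FROM books GROUP BY author HAVING MIN(sold) >= 18946

Result:
author  | MIN(sold)
--------+----------
Le Guin | 21668    
Orwell  | 20876    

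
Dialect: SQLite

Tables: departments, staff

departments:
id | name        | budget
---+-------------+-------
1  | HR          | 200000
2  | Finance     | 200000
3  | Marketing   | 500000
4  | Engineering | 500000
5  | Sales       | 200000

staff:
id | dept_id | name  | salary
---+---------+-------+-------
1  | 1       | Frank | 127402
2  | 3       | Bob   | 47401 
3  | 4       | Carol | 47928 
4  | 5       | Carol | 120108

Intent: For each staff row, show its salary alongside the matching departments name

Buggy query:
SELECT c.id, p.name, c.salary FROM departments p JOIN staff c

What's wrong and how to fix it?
Bug: JOIN with no ON clause produces a cartesian product; every staff row pairs with every departments row

Fix: Specify the join condition linking the foreign key to the parent id

Corrected query:
SELECT c.id, p.name, c.salary FROM departments p JOIN staff c ON c.dept_id = p.id

Result:
id | name        | salary
---+-------------+-------
1  | HR          | 127402
2  | Marketing   | 47401 
3  | Engineering | 47928 
4  | Sales       | 120108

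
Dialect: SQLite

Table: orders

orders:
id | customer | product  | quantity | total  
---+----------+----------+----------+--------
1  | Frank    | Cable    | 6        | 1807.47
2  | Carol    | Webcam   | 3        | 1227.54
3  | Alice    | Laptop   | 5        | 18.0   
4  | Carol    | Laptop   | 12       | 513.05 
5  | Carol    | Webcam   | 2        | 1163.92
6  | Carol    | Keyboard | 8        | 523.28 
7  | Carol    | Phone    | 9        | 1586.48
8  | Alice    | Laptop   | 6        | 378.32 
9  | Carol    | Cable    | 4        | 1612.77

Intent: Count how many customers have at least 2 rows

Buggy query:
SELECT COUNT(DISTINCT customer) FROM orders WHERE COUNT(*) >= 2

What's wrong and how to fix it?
Bug: WHERE filters individual rows, not groups, so a group-level COUNT is invalid there

Fix: Use a subquery that GROUPs and filters with HAVING, then count its rows

Corrected query:
SELECT COUNT(*) FROM (SELECT customer FROM orders GROUP BY customer HAVING COUNT(*) >= 2)

Result:
COUNT(*)
--------
2       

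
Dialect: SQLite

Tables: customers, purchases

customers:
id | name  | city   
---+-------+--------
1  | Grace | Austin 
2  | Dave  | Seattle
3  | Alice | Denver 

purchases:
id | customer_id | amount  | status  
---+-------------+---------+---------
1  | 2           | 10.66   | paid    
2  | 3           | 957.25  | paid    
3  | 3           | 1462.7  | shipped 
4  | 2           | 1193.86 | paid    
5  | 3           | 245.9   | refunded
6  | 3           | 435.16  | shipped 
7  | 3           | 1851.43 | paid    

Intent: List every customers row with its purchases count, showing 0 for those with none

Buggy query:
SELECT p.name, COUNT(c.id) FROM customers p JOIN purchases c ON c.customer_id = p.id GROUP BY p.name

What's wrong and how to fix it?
Bug: INNER JOIN drops customers rows that have no matching purchases rows

Fix: Switch to LEFT JOIN to retain unmatched parent rows

Corrected query:
SELECT p.name, COUNT(c.id) FROM customers p LEFT JOIN purchases c ON c.customer_id = p.id GROUP BY p.name

Result:
name  | COUNT(c.id)
------+------------
Alice | 5          
Dave  | 2          
Grace | 0          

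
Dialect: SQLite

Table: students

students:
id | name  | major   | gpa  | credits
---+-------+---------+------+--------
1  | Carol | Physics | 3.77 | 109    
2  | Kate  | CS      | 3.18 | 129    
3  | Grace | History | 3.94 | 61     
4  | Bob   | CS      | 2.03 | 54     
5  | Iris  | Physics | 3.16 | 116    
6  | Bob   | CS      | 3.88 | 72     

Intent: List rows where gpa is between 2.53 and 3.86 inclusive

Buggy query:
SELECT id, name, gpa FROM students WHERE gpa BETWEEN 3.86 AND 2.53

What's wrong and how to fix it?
Bug: BETWEEN expects the lower bound first; with 3.86 AND 2.53 the range is empty

Fix: Write BETWEEN 2.53 AND 3.86

Corrected query:
SELECT id, name, gpa FROM students WHERE gpa BETWEEN 2.53 AND 3.86

Result:
id | name  | gpa 
---+-------+-----
1  | Carol | 3.77
2  | Kate  | 3.18
5  | Iris  | 3.16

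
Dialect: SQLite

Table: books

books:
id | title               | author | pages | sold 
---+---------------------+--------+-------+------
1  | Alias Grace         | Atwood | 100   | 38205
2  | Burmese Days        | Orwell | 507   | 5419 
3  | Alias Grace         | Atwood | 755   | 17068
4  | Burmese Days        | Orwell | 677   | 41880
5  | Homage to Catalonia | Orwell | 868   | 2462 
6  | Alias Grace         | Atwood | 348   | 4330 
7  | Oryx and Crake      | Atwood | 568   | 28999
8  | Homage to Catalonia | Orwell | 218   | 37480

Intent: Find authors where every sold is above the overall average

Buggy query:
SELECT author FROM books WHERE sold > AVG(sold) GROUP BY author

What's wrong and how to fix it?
Bug: WHERE evaluates per row before aggregation, so AVG() is unavailable

Fix: Compute the overall average in a scalar subquery and compare each group's MIN against it in HAVING

Corrected query:
SELECT author FROM books GROUP BY author HAVING MIN(sold) > (SELECT AVG(sold) FROM books)

Result:
(no rows)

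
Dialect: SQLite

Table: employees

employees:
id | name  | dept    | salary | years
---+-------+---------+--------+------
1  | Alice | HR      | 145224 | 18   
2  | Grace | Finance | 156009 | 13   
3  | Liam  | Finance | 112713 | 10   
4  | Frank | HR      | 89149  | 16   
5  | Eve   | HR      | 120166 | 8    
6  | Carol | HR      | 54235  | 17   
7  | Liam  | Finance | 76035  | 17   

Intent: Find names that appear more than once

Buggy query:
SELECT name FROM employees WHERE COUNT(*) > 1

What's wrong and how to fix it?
Bug: WHERE can't reference COUNT(*); aggregates are computed after WHERE

Fix: GROUP BY name, then filter groups with HAVING COUNT(*) > 1

Corrected query:
SELECT name FROM employees GROUP BY name HAVING COUNT(*) > 1

Result:
name
----
Liam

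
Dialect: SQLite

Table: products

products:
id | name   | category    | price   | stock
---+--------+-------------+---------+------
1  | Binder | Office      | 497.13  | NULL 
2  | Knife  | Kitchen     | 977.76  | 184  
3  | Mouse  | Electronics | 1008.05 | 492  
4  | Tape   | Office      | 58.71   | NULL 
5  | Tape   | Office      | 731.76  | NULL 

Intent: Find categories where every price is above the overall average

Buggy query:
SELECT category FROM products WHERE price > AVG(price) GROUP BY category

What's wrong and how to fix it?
Bug: WHERE evaluates per row before aggregation, so AVG() is unavailable

Fix: Use a subquery for AVG and a HAVING MIN(...) filter so the condition holds for every row in the group

Corrected query:
SELECT category FROM products GROUP BY category HAVING MIN(price) > (SELECT AVG(price) FROM products)

Result:
category   
-----------
Electronics
Kitchen    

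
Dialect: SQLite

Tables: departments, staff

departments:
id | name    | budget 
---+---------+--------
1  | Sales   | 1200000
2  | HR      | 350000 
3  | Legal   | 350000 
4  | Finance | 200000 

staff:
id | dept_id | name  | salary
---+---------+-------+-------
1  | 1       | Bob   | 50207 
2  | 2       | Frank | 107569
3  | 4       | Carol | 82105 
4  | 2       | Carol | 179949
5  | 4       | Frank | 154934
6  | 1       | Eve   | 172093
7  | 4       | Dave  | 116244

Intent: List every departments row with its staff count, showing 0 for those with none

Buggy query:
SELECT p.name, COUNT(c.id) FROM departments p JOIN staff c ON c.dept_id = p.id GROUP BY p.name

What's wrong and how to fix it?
Bug: INNER JOIN drops departments rows that have no matching staff rows

Fix: Switch to LEFT JOIN to retain unmatched parent rows

Corrected query:
SELECT p.name, COUNT(c.id) FROM departments p LEFT JOIN staff c ON c.dept_id = p.id GROUP BY p.name

Result:
name    | COUNT(c.id)
--------+------------
Finance | 3          
HR      | 2          
Legal   | 0          
Sales   | 2          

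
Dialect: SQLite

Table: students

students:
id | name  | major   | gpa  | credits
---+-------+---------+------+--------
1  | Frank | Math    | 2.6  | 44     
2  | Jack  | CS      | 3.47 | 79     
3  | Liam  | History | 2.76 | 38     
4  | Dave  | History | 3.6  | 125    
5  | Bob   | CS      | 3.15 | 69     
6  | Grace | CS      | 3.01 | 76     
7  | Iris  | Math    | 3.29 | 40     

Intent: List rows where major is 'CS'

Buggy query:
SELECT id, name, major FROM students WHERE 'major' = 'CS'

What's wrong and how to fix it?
Bug: Single quotes denote string literals in SQL; the column name is being compared as a constant string

Fix: Reference the column as major without single quotes

Corrected query:
SELECT id, name, major FROM students WHERE major = 'CS'

Result:
id | name  | major
---+-------+------
2  | Jack  | CS   
5  | Bob   | CS   
6  | Grace | CS   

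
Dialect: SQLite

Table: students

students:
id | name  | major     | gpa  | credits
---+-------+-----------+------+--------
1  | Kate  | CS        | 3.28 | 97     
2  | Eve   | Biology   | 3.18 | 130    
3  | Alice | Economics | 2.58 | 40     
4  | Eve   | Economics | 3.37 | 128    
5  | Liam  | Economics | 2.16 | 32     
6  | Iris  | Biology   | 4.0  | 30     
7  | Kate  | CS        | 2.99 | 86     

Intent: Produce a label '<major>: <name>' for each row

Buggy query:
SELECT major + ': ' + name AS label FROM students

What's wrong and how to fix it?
Bug: SQLite uses || for string concatenation; + coerces text to numbers (yielding 0)

Fix: Use the || operator for string concatenation

Corrected query:
SELECT major || ': ' || name AS label FROM students

Result:
label           
----------------
CS: Kate        
Biology: Eve    
Economics: Alice
Economics: Eve  
Economics: Liam 
Biology: Iris   
CS: Kate        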